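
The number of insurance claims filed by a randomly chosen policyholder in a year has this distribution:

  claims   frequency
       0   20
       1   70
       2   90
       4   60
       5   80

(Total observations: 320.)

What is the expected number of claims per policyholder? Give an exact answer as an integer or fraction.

89/32

Total = 320, so P(claims=0) = 20/320, etc.
E[X] = (1/16)·0 + (7/32)·1 + (9/32)·2 + (3/16)·4 + (1/4)·5
     = 89/32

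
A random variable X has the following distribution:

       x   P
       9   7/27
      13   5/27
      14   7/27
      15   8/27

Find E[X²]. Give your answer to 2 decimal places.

E[X²] = (7/27)·81 + (5/27)·169 + (7/27)·196 + (8/27)·225
     = 1528/9 ≈ 169.78

169.78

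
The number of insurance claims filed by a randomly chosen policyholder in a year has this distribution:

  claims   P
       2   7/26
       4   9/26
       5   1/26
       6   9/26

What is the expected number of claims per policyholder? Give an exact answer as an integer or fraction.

E[X] = (7/26)·2 + (9/26)·4 + (1/26)·5 + (9/26)·6
     = 109/26

109/26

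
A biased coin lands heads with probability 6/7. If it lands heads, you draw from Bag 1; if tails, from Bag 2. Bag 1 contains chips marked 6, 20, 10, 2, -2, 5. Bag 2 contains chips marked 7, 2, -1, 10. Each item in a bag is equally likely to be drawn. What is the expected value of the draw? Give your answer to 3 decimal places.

6.500

E[X | Bag 1] = (6 + 20 + 10 + 2 − 2 + 5)/6 = 41/6
E[X | Bag 2] = (7 + 2 − 1 + 10)/4 = 9/2
E[X] = (6/7)·41/6 + (1/7)·9/2 = 13/2 ≈ 6.500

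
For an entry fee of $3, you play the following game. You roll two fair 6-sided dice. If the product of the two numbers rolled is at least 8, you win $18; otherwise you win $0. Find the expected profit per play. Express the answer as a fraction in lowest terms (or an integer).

$8

E[payout] = (7/18)·0 + (11/18)·18 = 11
Expected profit = 11 − 3 = 8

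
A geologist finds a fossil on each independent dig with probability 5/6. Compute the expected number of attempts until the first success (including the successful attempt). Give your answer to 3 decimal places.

For a geometric distribution, E[trials] = 1/p = 1/(5/6) = 6/5.
≈ 1.200

1.200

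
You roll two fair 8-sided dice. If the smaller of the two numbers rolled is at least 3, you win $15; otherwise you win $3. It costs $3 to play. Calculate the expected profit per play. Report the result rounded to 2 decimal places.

E[payout] = (7/16)·3 + (9/16)·15 = 39/4
Expected profit = 39/4 − 3 = 27/4 ≈ $6.75

$6.75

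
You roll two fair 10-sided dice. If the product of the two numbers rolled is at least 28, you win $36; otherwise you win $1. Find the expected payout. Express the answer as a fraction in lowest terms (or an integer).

E[payout] = (11/20)·1 + (9/20)·36 = 67/4

67/4 dollars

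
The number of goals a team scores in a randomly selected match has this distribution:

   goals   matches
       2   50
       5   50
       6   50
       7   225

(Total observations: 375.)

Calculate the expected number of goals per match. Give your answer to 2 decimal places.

Total = 375, so P(goals=2) = 50/375, etc.
E[X] = (2/15)·2 + (2/15)·5 + (2/15)·6 + (3/5)·7
     = 89/15 ≈ 5.93

5.93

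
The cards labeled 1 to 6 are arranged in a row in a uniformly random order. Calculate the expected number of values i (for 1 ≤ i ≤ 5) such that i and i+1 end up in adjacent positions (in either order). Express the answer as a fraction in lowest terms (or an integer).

For each i ∈ {1,…,5}, let Xᵢ = 1 if i and i+1 are adjacent. P(Xᵢ=1) = 2·(6−1)!/6! = 2/6.
By linearity, E[ΣXᵢ] = (5)·(2/6) = 5/3.

5/3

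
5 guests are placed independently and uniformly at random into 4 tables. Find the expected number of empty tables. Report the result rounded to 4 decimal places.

Let Xⱼ=1 if table j is empty. P(Xⱼ=1) = ((4-1)/4)^5 = 243/1024.
By linearity, E[#empty] = 4·243/1024 = 243/256.
≈ 0.9492

0.9492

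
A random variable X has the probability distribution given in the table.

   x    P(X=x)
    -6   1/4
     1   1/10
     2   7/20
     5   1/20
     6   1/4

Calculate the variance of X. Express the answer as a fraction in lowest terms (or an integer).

E[X] = (1/4)·(-6) + (1/10)·1 + (7/20)·2 + (1/20)·5 + (1/4)·6 = 21/20
E[X²] = (1/4)·36 + (1/10)·1 + (7/20)·4 + (1/20)·25 + (1/4)·36 = 83/4
Var(X) = 83/4 − (21/20)² = 7859/400

7859/400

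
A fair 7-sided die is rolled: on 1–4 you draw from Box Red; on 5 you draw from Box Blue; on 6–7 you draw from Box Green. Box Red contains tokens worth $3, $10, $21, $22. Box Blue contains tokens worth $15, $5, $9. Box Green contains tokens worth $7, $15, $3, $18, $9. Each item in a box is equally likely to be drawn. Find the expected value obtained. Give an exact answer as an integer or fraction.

E[X | Box Red] = (3 + 10 + 21 + 22)/4 = 14
E[X | Box Blue] = (15 + 5 + 9)/3 = 29/3
E[X | Box Green] = (7 + 15 + 3 + 18 + 9)/5 = 52/5
E[X] = (4/7)·14 + (1/7)·29/3 + (2/7)·52/5 = 1297/105

1297/105 dollars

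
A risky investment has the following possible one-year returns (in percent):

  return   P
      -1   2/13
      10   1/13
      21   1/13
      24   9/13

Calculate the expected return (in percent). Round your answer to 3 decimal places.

E[X] = (2/13)·(-1) + (1/13)·10 + (1/13)·21 + (9/13)·24
     = 245/13 ≈ 18.846

18.846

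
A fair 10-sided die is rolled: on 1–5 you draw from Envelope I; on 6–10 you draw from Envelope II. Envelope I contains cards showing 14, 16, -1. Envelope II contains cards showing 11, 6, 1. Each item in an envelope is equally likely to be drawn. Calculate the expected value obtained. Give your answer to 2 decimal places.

7.83

E[X | Envelope I] = (14 + 16 − 1)/3 = 29/3
E[X | Envelope II] = (11 + 6 + 1)/3 = 6
E[X] = (1/2)·29/3 + (1/2)·6 = 47/6 ≈ 7.83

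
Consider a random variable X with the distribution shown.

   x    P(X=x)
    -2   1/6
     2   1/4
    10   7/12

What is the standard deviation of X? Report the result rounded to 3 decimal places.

4.899

E[X] = 6, E[X²] = 60
Var(X) = E[X²] − (E[X])² = 60 − 36 = 24
SD(X) = √(24) ≈ 4.899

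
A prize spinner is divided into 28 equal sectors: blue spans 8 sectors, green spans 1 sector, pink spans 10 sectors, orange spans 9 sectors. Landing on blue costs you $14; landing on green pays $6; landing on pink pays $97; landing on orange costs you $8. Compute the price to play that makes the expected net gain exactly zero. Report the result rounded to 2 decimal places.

$28.29

E[payout] = (8/28)·(-14) + (1/28)·6 + (10/28)·97 + (9/28)·(-8) = 198/7
Fair fee = E[payout] = 198/7 ≈ $28.29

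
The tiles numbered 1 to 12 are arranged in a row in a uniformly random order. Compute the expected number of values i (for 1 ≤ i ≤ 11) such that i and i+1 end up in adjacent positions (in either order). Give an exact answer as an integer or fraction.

11/6

For each i ∈ {1,…,11}, let Xᵢ = 1 if i and i+1 are adjacent. P(Xᵢ=1) = 2·(12−1)!/12! = 2/12.
By linearity, E[ΣXᵢ] = (11)·(2/12) = 11/6.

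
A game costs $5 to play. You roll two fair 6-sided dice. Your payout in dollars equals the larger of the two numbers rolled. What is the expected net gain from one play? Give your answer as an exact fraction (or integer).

-19/36 dollars

Distribution of the larger of the two numbers rolled: 1 w.p. 1/36, 2 w.p. 1/12, 3 w.p. 5/36, 4 w.p. 7/36, 5 w.p. 1/4, 6 w.p. 11/36
E[payout] = (1/36)·1 + (1/12)·2 + (5/36)·3 + (7/36)·4 + (1/4)·5 + (11/36)·6 = 161/36
Expected profit = 161/36 − 5 = -19/36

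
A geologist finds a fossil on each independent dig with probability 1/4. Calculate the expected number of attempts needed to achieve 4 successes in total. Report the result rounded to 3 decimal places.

16.000

By linearity (sum of 4 independent geometric waits), E[trials] = 4/p = 4/(1/4) = 16.
≈ 16.000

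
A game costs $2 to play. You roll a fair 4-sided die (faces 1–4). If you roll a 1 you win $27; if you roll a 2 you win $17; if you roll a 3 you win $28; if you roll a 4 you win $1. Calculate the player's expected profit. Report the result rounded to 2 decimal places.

E[payout] = (1/4)·1 + (1/4)·17 + (1/4)·27 + (1/4)·28 = 73/4
Expected profit = 73/4 − 2 = 65/4 ≈ $16.25

$16.25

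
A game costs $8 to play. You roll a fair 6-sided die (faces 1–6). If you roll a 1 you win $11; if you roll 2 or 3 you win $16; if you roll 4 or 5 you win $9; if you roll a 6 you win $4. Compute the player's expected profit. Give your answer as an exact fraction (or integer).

E[payout] = (1/6)·4 + (1/3)·9 + (1/6)·11 + (1/3)·16 = 65/6
Expected profit = 65/6 − 8 = 17/6

17/6 dollars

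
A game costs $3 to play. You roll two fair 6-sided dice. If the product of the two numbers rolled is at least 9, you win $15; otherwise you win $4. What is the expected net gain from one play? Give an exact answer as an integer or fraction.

64/9 dollars

E[payout] = (4/9)·4 + (5/9)·15 = 91/9
Expected profit = 91/9 − 3 = 64/9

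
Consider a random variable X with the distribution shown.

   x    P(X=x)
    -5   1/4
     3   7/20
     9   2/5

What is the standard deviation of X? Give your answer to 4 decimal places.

E[X] = 17/5, E[X²] = 209/5
Var(X) = E[X²] − (E[X])² = 209/5 − 289/25 = 756/25
SD(X) = √(756/25) ≈ 5.4991

5.4991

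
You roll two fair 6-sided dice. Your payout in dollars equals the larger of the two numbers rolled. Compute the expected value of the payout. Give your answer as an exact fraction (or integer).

161/36 dollars

Distribution of the larger of the two numbers rolled: 1 w.p. 1/36, 2 w.p. 1/12, 3 w.p. 5/36, 4 w.p. 7/36, 5 w.p. 1/4, 6 w.p. 11/36
E[payout] = (1/36)·1 + (1/12)·2 + (5/36)·3 + (7/36)·4 + (1/4)·5 + (11/36)·6 = 161/36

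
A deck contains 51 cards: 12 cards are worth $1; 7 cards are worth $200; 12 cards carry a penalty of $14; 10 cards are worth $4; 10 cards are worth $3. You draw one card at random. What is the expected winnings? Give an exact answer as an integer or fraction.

E[payout] = (12/51)·1 + (7/51)·200 + (12/51)·(-14) + (10/51)·4 + (10/51)·3 = 438/17

438/17 dollars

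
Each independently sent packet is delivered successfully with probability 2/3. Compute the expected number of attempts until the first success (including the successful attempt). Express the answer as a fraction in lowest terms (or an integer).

3/2

For a geometric distribution, E[trials] = 1/p = 1/(2/3) = 3/2.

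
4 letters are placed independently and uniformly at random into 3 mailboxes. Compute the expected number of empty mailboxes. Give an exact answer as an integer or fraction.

Let Xⱼ=1 if mailbox j is empty. P(Xⱼ=1) = ((3-1)/3)^4 = 16/81.
By linearity, E[#empty] = 3·16/81 = 16/27.

16/27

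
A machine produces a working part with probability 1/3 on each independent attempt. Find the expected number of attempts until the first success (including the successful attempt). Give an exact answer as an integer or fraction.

3

For a geometric distribution, E[trials] = 1/p = 1/(1/3) = 3.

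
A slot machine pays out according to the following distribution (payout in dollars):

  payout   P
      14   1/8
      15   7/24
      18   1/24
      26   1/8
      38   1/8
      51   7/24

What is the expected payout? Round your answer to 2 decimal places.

$29.75

E[X] = (1/8)·14 + (7/24)·15 + (1/24)·18 + (1/8)·26 + (1/8)·38 + (7/24)·51
     = 119/4 ≈ 29.75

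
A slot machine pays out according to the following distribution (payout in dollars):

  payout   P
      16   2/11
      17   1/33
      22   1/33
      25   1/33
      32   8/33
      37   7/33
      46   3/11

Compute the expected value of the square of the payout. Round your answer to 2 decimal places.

1204.64

E[X²] = (2/11)·256 + (1/33)·289 + (1/33)·484 + (1/33)·625 + (8/33)·1024 + (7/33)·1369 + (3/11)·2116
     = 13251/11 ≈ 1204.64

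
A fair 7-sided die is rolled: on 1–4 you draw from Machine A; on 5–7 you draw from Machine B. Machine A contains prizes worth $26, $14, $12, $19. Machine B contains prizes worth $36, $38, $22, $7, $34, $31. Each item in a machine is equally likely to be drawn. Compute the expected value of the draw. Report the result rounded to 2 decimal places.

E[X | Machine A] = (26 + 14 + 12 + 19)/4 = 71/4
E[X | Machine B] = (36 + 38 + 22 + 7 + 34 + 31)/6 = 28
E[X] = (4/7)·71/4 + (3/7)·28 = 155/7 ≈ 22.14

$22.14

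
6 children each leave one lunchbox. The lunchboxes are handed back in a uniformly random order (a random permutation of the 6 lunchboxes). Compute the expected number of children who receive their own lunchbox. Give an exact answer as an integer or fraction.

Let Xᵢ = 1 if person i gets their own lunchbox. For each i, P(Xᵢ=1) = 1/6.
By linearity of expectation, E[X₁+…+X_6] = 6·(1/6) = 1.

1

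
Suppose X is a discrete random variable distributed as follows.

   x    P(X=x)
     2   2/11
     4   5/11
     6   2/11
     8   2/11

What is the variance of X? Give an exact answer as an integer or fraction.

E[X] = (2/11)·2 + (5/11)·4 + (2/11)·6 + (2/11)·8 = 52/11
E[X²] = (2/11)·4 + (5/11)·16 + (2/11)·36 + (2/11)·64 = 288/11
Var(X) = 288/11 − (52/11)² = 464/121

464/121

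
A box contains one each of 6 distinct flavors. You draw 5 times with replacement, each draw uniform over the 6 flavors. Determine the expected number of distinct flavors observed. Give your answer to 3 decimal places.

3.589

Let Xⱼ=1 if type j appears at least once. P(Xⱼ=1) = 1 − ((6−1)/6)^5 = 4651/7776.
E[#distinct] = 6·4651/7776 = 4651/1296.
≈ 3.589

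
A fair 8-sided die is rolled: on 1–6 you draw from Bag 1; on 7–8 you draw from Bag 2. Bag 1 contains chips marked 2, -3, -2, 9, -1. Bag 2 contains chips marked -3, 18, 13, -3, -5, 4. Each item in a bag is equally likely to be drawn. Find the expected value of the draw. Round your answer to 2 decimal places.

E[X | Bag 1] = (2 − 3 − 2 + 9 − 1)/5 = 1
E[X | Bag 2] = (-3 + 18 + 13 − 3 − 5 + 4)/6 = 4
E[X] = (3/4)·1 + (1/4)·4 = 7/4 ≈ 1.75

1.75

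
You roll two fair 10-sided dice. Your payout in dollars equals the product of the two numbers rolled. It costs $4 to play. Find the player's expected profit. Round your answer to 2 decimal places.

Distribution of the product of the two numbers rolled: 1 w.p. 1/100, 2 w.p. 1/50, 3 w.p. 1/50, 4 w.p. 3/100, 5 w.p. 1/50, 6 w.p. 1/25, …
E[payout] = (1/100)·1 + (1/50)·2 + (1/50)·3 + (3/100)·4 + (1/50)·5 + (1/25)·6 + (1/50)·7 + (1/25)·8 + (3/100)·9 + (1/25)·10 + (1/25)·12 + (1/50)·14 + (1/50)·15 + (3/100)·16 + (1/25)·18 + (1/25)·20 + (1/50)·21 + (1/25)·24 + (1/100)·25 + (1/50)·27 + (1/50)·28 + (1/25)·30 + (1/50)·32 + (1/50)·35 + (3/100)·36 + (1/25)·40 + (1/50)·42 + (1/50)·45 + (1/50)·48 + (1/100)·49 + (1/50)·50 + (1/50)·54 + (1/50)·56 + (1/50)·60 + (1/50)·63 + (1/100)·64 + (1/50)·70 + (1/50)·72 + (1/50)·80 + (1/100)·81 + (1/50)·90 + (1/100)·100 = 121/4
Expected profit = 121/4 − 4 = 105/4 ≈ $26.25

$26.25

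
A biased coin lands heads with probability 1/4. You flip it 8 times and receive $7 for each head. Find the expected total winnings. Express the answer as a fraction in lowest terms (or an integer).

$14

E[#heads] = 8·1/4 = 2 (linearity over flips).
E[winnings] = 7·2 = 14.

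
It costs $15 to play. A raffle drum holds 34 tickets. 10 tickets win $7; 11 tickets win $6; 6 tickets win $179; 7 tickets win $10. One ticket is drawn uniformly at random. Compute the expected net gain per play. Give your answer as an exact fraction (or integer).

385/17 dollars

E[payout] = (10/34)·7 + (11/34)·6 + (6/34)·179 + (7/34)·10 = 640/17
Expected profit = 640/17 − 15 = 385/17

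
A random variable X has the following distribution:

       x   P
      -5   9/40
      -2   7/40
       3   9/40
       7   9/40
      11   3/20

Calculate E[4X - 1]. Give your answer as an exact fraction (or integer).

87/10

E[4x-1] = (9/40)·(-21) + (7/40)·(-9) + (9/40)·11 + (9/40)·27 + (3/20)·43
     = 87/10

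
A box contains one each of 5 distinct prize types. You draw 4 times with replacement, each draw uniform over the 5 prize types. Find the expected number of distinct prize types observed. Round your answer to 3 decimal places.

2.952

Let Xⱼ=1 if type j appears at least once. P(Xⱼ=1) = 1 − ((5−1)/5)^4 = 369/625.
E[#distinct] = 5·369/625 = 369/125.
≈ 2.952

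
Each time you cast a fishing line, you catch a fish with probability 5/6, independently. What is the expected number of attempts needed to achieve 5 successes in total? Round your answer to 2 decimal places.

6.00

By linearity (sum of 5 independent geometric waits), E[trials] = 5/p = 5/(5/6) = 6.
≈ 6.00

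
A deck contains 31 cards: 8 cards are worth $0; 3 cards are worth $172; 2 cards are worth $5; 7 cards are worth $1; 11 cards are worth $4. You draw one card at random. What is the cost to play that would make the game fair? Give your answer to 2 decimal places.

E[payout] = (8/31)·0 + (3/31)·172 + (2/31)·5 + (7/31)·1 + (11/31)·4 = 577/31
Fair fee = E[payout] = 577/31 ≈ $18.61

$18.61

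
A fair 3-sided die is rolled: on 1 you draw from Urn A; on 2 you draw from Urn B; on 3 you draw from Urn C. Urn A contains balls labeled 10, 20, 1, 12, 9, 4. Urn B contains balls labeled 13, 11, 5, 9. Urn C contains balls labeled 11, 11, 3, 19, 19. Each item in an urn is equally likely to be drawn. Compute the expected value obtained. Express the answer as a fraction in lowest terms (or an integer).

E[X | Urn A] = (10 + 20 + 1 + 12 + 9 + 4)/6 = 28/3
E[X | Urn B] = (13 + 11 + 5 + 9)/4 = 19/2
E[X | Urn C] = (11 + 11 + 3 + 19 + 19)/5 = 63/5
E[X] = (1/3)·28/3 + (1/3)·19/2 + (1/3)·63/5 = 943/90

943/90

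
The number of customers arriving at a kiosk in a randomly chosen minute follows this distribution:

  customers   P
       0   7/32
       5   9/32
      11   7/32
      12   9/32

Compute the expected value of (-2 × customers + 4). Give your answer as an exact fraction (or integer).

-83/8

E[-2x+4] = (7/32)·4 + (9/32)·(-6) + (7/32)·(-18) + (9/32)·(-20)
     = -83/8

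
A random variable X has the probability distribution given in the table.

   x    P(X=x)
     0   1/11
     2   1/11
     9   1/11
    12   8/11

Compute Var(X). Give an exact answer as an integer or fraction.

E[X] = (1/11)·0 + (1/11)·2 + (1/11)·9 + (8/11)·12 = 107/11
E[X²] = (1/11)·0 + (1/11)·4 + (1/11)·81 + (8/11)·144 = 1237/11
Var(X) = 1237/11 − (107/11)² = 2158/121

2158/121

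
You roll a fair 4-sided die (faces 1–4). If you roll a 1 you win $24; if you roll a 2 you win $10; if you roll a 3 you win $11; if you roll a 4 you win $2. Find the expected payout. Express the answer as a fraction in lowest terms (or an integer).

E[payout] = (1/4)·2 + (1/4)·10 + (1/4)·11 + (1/4)·24 = 47/4

47/4 dollars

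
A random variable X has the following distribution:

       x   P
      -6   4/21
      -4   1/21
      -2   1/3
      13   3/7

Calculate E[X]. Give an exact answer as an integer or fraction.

25/7

E[X] = (4/21)·(-6) + (1/21)·(-4) + (1/3)·(-2) + (3/7)·13
     = 25/7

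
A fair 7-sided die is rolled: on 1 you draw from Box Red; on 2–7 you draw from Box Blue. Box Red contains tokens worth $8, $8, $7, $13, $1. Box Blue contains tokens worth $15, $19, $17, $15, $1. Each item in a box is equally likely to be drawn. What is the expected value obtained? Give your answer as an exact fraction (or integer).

E[X | Box Red] = (8 + 8 + 7 + 13 + 1)/5 = 37/5
E[X | Box Blue] = (15 + 19 + 17 + 15 + 1)/5 = 67/5
E[X] = (1/7)·37/5 + (6/7)·67/5 = 439/35

439/35 dollars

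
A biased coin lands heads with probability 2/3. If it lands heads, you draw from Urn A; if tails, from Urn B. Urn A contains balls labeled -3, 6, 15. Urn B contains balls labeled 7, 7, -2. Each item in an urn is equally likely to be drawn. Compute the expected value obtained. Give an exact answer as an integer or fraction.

E[X | Urn A] = (-3 + 6 + 15)/3 = 6
E[X | Urn B] = (7 + 7 − 2)/3 = 4
E[X] = (2/3)·6 + (1/3)·4 = 16/3

16/3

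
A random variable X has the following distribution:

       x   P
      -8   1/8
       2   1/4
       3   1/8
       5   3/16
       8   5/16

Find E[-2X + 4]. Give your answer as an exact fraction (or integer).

E[-2x+4] = (1/8)·20 + (1/4)·0 + (1/8)·(-2) + (3/16)·(-6) + (5/16)·(-12)
     = -21/8

-21/8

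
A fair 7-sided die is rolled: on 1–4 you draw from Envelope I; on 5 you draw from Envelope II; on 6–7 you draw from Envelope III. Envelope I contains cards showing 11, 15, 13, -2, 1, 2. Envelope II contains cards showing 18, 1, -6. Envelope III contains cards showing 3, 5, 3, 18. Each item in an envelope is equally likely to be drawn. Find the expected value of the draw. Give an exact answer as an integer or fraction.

13/2

E[X | Envelope I] = (11 + 15 + 13 − 2 + 1 + 2)/6 = 20/3
E[X | Envelope II] = (18 + 1 − 6)/3 = 13/3
E[X | Envelope III] = (3 + 5 + 3 + 18)/4 = 29/4
E[X] = (4/7)·20/3 + (1/7)·13/3 + (2/7)·29/4 = 13/2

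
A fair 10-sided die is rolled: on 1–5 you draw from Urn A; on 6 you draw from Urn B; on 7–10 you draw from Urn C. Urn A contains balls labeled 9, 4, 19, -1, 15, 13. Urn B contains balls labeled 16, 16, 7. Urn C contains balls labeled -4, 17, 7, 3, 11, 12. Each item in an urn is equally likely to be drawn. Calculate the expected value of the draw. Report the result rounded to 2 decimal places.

E[X | Urn A] = (9 + 4 + 19 − 1 + 15 + 13)/6 = 59/6
E[X | Urn B] = (16 + 16 + 7)/3 = 13
E[X | Urn C] = (-4 + 17 + 7 + 3 + 11 + 12)/6 = 23/3
E[X] = (1/2)·59/6 + (1/10)·13 + (2/5)·23/3 = 557/60 ≈ 9.28

9.28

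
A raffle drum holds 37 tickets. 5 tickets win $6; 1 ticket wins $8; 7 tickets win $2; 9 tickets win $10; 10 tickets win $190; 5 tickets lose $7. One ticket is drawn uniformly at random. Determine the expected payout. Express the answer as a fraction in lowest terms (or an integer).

E[payout] = (5/37)·6 + (1/37)·8 + (7/37)·2 + (9/37)·10 + (10/37)·190 + (5/37)·(-7) = 2007/37

2007/37 dollars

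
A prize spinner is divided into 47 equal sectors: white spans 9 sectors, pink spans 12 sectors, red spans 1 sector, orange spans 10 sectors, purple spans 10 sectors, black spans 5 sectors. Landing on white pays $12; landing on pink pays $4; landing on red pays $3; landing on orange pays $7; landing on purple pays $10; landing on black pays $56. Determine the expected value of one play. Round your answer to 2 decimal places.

E[payout] = (9/47)·12 + (12/47)·4 + (1/47)·3 + (10/47)·7 + (10/47)·10 + (5/47)·56 = 609/47
≈ $12.96

$12.96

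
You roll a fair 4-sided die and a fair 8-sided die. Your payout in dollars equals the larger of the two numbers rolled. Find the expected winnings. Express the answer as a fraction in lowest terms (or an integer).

Distribution of the larger of the two numbers rolled: 1 w.p. 1/32, 2 w.p. 3/32, 3 w.p. 5/32, 4 w.p. 7/32, 5 w.p. 1/8, 6 w.p. 1/8, …
E[payout] = (1/32)·1 + (3/32)·2 + (5/32)·3 + (7/32)·4 + (1/8)·5 + (1/8)·6 + (1/8)·7 + (1/8)·8 = 77/16

77/16 dollars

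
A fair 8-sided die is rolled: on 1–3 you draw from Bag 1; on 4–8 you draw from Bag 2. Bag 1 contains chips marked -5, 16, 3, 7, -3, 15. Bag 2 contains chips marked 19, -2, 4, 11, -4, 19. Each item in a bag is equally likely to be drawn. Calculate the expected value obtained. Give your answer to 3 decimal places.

6.958

E[X | Bag 1] = (-5 + 16 + 3 + 7 − 3 + 15)/6 = 11/2
E[X | Bag 2] = (19 − 2 + 4 + 11 − 4 + 19)/6 = 47/6
E[X] = (3/8)·11/2 + (5/8)·47/6 = 167/24 ≈ 6.958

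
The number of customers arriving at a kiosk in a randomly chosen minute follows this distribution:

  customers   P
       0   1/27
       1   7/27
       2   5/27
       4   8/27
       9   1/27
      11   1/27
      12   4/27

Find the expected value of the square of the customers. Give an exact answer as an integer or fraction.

E[X²] = (1/27)·0 + (7/27)·1 + (5/27)·4 + (8/27)·16 + (1/27)·81 + (1/27)·121 + (4/27)·144
     = 311/9

311/9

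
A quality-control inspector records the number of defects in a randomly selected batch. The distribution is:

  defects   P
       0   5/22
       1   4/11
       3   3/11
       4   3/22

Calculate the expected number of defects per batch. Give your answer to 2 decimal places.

E[X] = (5/22)·0 + (4/11)·1 + (3/11)·3 + (3/22)·4
     = 19/11 ≈ 1.73

1.73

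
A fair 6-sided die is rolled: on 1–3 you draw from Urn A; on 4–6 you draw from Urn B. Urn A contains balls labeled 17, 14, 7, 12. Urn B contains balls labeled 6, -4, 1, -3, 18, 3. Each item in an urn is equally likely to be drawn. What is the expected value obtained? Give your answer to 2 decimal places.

E[X | Urn A] = (17 + 14 + 7 + 12)/4 = 25/2
E[X | Urn B] = (6 − 4 + 1 − 3 + 18 + 3)/6 = 7/2
E[X] = (1/2)·25/2 + (1/2)·7/2 = 8 ≈ 8.00

8.00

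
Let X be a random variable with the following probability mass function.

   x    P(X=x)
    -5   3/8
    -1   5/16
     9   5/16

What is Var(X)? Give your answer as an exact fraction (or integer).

E[X] = (3/8)·(-5) + (5/16)·(-1) + (5/16)·9 = 5/8
E[X²] = (3/8)·25 + (5/16)·1 + (5/16)·81 = 35
Var(X) = 35 − (5/8)² = 2215/64

2215/64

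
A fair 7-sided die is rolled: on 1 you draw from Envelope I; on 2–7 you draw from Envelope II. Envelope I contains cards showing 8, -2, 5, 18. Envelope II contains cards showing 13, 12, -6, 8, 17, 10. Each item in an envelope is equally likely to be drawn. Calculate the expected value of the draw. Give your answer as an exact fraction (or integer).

35/4

E[X | Envelope I] = (8 − 2 + 5 + 18)/4 = 29/4
E[X | Envelope II] = (13 + 12 − 6 + 8 + 17 + 10)/6 = 9
E[X] = (1/7)·29/4 + (6/7)·9 = 35/4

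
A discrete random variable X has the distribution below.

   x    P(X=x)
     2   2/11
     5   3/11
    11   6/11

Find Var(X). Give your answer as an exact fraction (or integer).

E[X] = (2/11)·2 + (3/11)·5 + (6/11)·11 = 85/11
E[X²] = (2/11)·4 + (3/11)·25 + (6/11)·121 = 809/11
Var(X) = 809/11 − (85/11)² = 1674/121

1674/121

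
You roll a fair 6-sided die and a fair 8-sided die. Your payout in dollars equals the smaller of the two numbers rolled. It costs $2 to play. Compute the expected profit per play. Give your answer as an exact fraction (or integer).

37/48 dollars

Distribution of the smaller of the two numbers rolled: 1 w.p. 13/48, 2 w.p. 11/48, 3 w.p. 3/16, 4 w.p. 7/48, 5 w.p. 5/48, 6 w.p. 1/16
E[payout] = (13/48)·1 + (11/48)·2 + (3/16)·3 + (7/48)·4 + (5/48)·5 + (1/16)·6 = 133/48
Expected profit = 133/48 − 2 = 37/48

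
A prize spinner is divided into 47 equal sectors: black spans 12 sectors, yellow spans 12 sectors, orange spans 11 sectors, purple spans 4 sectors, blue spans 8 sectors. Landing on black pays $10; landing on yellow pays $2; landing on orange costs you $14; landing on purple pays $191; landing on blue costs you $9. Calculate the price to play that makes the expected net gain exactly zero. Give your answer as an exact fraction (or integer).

682/47 dollars

E[payout] = (12/47)·10 + (12/47)·2 + (11/47)·(-14) + (4/47)·191 + (8/47)·(-9) = 682/47
Fair fee = E[payout] = 682/47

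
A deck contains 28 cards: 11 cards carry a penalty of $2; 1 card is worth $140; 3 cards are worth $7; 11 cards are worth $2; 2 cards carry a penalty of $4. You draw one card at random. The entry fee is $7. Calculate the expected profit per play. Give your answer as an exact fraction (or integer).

-43/28 dollars

E[payout] = (11/28)·(-2) + (1/28)·140 + (3/28)·7 + (11/28)·2 + (2/28)·(-4) = 153/28
Expected profit = 153/28 − 7 = -43/28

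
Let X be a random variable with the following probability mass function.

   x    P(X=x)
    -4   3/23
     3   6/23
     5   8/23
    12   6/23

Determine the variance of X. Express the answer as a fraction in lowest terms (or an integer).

E[X] = (3/23)·(-4) + (6/23)·3 + (8/23)·5 + (6/23)·12 = 118/23
E[X²] = (3/23)·16 + (6/23)·9 + (8/23)·25 + (6/23)·144 = 1166/23
Var(X) = 1166/23 − (118/23)² = 12894/529

12894/529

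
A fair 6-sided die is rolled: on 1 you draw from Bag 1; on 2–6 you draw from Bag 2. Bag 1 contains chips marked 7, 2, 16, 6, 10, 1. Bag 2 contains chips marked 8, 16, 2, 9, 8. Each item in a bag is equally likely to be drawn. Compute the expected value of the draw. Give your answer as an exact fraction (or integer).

25/3

E[X | Bag 1] = (7 + 2 + 16 + 6 + 10 + 1)/6 = 7
E[X | Bag 2] = (8 + 16 + 2 + 9 + 8)/5 = 43/5
E[X] = (1/6)·7 + (5/6)·43/5 = 25/3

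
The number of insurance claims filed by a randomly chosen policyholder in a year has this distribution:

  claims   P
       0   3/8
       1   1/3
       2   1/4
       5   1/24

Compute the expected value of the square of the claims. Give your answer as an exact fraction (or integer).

19/8

E[X²] = (3/8)·0 + (1/3)·1 + (1/4)·4 + (1/24)·25
     = 19/8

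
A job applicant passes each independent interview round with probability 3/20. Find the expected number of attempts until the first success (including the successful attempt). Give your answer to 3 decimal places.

6.667

For a geometric distribution, E[trials] = 1/p = 1/(3/20) = 20/3.
≈ 6.667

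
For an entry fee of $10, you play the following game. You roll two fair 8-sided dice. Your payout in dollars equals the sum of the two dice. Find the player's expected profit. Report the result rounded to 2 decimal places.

Distribution of the sum of the two dice: 2 w.p. 1/64, 3 w.p. 1/32, 4 w.p. 3/64, 5 w.p. 1/16, 6 w.p. 5/64, 7 w.p. 3/32, …
E[payout] = (1/64)·2 + (1/32)·3 + (3/64)·4 + (1/16)·5 + (5/64)·6 + (3/32)·7 + (7/64)·8 + (1/8)·9 + (7/64)·10 + (3/32)·11 + (5/64)·12 + (1/16)·13 + (3/64)·14 + (1/32)·15 + (1/64)·16 = 9
Expected profit = 9 − 10 = -1 ≈ -$1.00

-$1.00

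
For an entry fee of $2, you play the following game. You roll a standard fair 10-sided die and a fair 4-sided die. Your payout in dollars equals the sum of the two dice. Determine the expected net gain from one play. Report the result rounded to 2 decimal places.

$6.00

Distribution of the sum of the two dice: 2 w.p. 1/40, 3 w.p. 1/20, 4 w.p. 3/40, 5 w.p. 1/10, 6 w.p. 1/10, 7 w.p. 1/10, …
E[payout] = (1/40)·2 + (1/20)·3 + (3/40)·4 + (1/10)·5 + (1/10)·6 + (1/10)·7 + (1/10)·8 + (1/10)·9 + (1/10)·10 + (1/10)·11 + (3/40)·12 + (1/20)·13 + (1/40)·14 = 8
Expected profit = 8 − 2 = 6 ≈ $6.00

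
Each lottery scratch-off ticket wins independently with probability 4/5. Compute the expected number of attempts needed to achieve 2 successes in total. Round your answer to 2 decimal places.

2.50

By linearity (sum of 2 independent geometric waits), E[trials] = 2/p = 2/(4/5) = 5/2.
≈ 2.50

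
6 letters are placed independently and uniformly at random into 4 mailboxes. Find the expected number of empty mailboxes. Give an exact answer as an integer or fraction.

729/1024

Let Xⱼ=1 if mailbox j is empty. P(Xⱼ=1) = ((4-1)/4)^6 = 729/4096.
By linearity, E[#empty] = 4·729/4096 = 729/1024.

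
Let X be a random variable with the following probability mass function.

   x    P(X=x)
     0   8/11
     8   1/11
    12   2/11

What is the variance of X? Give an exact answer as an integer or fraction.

2848/121

E[X] = (8/11)·0 + (1/11)·8 + (2/11)·12 = 32/11
E[X²] = (8/11)·0 + (1/11)·64 + (2/11)·144 = 32
Var(X) = 32 − (32/11)² = 2848/121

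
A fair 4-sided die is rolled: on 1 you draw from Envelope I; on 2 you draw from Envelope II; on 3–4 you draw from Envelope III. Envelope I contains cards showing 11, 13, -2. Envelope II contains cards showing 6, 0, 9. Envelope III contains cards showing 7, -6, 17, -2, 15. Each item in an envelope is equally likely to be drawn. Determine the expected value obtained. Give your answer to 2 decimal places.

6.18

E[X | Envelope I] = (11 + 13 − 2)/3 = 22/3
E[X | Envelope II] = (6 + 0 + 9)/3 = 5
E[X | Envelope III] = (7 − 6 + 17 − 2 + 15)/5 = 31/5
E[X] = (1/4)·22/3 + (1/4)·5 + (1/2)·31/5 = 371/60 ≈ 6.18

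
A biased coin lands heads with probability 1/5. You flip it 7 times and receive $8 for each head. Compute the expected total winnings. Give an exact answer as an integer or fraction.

56/5 dollars

E[#heads] = 7·1/5 = 7/5 (linearity over flips).
E[winnings] = 8·7/5 = 56/5.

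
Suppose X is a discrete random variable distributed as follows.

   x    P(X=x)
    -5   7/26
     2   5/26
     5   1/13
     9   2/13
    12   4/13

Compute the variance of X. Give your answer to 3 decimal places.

E[X] = (7/26)·(-5) + (5/26)·2 + (1/13)·5 + (2/13)·9 + (4/13)·12 = 9/2
E[X²] = (7/26)·25 + (5/26)·4 + (1/13)·25 + (2/13)·81 + (4/13)·144 = 1721/26
Var(X) = 1721/26 − (9/2)² = 2389/52 ≈ 45.942

45.942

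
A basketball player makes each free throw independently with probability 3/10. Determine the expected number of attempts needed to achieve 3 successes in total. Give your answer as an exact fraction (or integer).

10

By linearity (sum of 3 independent geometric waits), E[trials] = 3/p = 3/(3/10) = 10.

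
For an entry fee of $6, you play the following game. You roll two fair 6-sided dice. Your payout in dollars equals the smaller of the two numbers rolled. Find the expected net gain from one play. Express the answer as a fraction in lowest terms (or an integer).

-125/36 dollars

Distribution of the smaller of the two numbers rolled: 1 w.p. 11/36, 2 w.p. 1/4, 3 w.p. 7/36, 4 w.p. 5/36, 5 w.p. 1/12, 6 w.p. 1/36
E[payout] = (11/36)·1 + (1/4)·2 + (7/36)·3 + (5/36)·4 + (1/12)·5 + (1/36)·6 = 91/36
Expected profit = 91/36 − 6 = -125/36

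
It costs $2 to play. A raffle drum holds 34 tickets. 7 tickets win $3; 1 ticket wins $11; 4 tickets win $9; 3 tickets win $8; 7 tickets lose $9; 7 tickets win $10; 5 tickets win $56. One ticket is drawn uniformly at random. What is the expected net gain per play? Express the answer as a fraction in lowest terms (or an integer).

311/34 dollars

E[payout] = (7/34)·3 + (1/34)·11 + (4/34)·9 + (3/34)·8 + (7/34)·(-9) + (7/34)·10 + (5/34)·56 = 379/34
Expected profit = 379/34 − 2 = 311/34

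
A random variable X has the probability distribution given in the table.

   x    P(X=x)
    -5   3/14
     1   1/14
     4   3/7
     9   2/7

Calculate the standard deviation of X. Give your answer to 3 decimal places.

4.963

E[X] = 23/7, E[X²] = 248/7
Var(X) = E[X²] − (E[X])² = 248/7 − 529/49 = 1207/49
SD(X) = √(1207/49) ≈ 4.963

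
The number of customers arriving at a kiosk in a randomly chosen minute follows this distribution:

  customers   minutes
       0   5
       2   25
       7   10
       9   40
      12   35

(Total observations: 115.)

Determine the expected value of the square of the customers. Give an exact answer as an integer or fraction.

Total = 115, so P(customers=0) = 5/115, etc.
E[X²] = (1/23)·0 + (5/23)·4 + (2/23)·49 + (8/23)·81 + (7/23)·144
     = 1774/23

1774/23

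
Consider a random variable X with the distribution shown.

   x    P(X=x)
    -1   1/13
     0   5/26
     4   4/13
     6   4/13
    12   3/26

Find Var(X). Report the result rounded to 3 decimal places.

13.467

E[X] = (1/13)·(-1) + (5/26)·0 + (4/13)·4 + (4/13)·6 + (3/26)·12 = 57/13
E[X²] = (1/13)·1 + (5/26)·0 + (4/13)·16 + (4/13)·36 + (3/26)·144 = 425/13
Var(X) = 425/13 − (57/13)² = 2276/169 ≈ 13.467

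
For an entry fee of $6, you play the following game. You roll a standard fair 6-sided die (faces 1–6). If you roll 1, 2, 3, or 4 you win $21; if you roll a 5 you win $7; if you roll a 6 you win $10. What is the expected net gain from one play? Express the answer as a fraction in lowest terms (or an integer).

65/6 dollars

E[payout] = (1/6)·7 + (1/6)·10 + (2/3)·21 = 101/6
Expected profit = 101/6 − 6 = 65/6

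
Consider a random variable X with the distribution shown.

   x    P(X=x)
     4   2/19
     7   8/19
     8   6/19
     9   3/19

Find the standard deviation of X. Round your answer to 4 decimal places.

1.3398

E[X] = 139/19, E[X²] = 1051/19
Var(X) = E[X²] − (E[X])² = 1051/19 − 19321/361 = 648/361
SD(X) = √(648/361) ≈ 1.3398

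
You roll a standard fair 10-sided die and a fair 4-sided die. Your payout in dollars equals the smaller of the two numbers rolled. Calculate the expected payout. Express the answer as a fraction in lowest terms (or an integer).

9/4 dollars

Distribution of the smaller of the two numbers rolled: 1 w.p. 13/40, 2 w.p. 11/40, 3 w.p. 9/40, 4 w.p. 7/40
E[payout] = (13/40)·1 + (11/40)·2 + (9/40)·3 + (7/40)·4 = 9/4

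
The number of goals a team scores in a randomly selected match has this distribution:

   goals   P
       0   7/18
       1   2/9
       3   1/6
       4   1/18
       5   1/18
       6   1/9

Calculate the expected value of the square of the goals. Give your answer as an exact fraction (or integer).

8

E[X²] = (7/18)·0 + (2/9)·1 + (1/6)·9 + (1/18)·16 + (1/18)·25 + (1/9)·36
     = 8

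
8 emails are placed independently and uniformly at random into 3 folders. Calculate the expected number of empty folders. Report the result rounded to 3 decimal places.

0.117

Let Xⱼ=1 if folder j is empty. P(Xⱼ=1) = ((3-1)/3)^8 = 256/6561.
By linearity, E[#empty] = 3·256/6561 = 256/2187.
≈ 0.117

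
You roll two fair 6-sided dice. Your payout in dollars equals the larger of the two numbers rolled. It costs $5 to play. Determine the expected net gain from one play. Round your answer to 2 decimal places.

Distribution of the larger of the two numbers rolled: 1 w.p. 1/36, 2 w.p. 1/12, 3 w.p. 5/36, 4 w.p. 7/36, 5 w.p. 1/4, 6 w.p. 11/36
E[payout] = (1/36)·1 + (1/12)·2 + (5/36)·3 + (7/36)·4 + (1/4)·5 + (11/36)·6 = 161/36
Expected profit = 161/36 − 5 = -19/36 ≈ -$0.53

-$0.53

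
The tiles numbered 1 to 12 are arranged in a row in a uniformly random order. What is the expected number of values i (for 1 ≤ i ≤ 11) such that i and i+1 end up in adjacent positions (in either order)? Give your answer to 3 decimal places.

For each i ∈ {1,…,11}, let Xᵢ = 1 if i and i+1 are adjacent. P(Xᵢ=1) = 2·(12−1)!/12! = 2/12.
By linearity, E[ΣXᵢ] = (11)·(2/12) = 11/6.
≈ 1.833

1.833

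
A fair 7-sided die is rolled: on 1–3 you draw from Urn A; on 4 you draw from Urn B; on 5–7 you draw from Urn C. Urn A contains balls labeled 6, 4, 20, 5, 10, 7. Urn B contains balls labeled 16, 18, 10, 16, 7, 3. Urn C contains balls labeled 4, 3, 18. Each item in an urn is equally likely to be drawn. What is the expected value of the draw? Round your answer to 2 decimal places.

E[X | Urn A] = (6 + 4 + 20 + 5 + 10 + 7)/6 = 26/3
E[X | Urn B] = (16 + 18 + 10 + 16 + 7 + 3)/6 = 35/3
E[X | Urn C] = (4 + 3 + 18)/3 = 25/3
E[X] = (3/7)·26/3 + (1/7)·35/3 + (3/7)·25/3 = 188/21 ≈ 8.95

8.95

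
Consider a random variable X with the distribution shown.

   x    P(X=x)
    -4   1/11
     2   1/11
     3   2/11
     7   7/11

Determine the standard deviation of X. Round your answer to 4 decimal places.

E[X] = 53/11, E[X²] = 381/11
Var(X) = E[X²] − (E[X])² = 381/11 − 2809/121 = 1382/121
SD(X) = √(1382/121) ≈ 3.3796

3.3796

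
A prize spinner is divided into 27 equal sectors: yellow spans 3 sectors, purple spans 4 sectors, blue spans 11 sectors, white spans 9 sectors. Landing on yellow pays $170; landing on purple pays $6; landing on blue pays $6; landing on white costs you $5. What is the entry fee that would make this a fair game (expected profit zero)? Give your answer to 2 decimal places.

E[payout] = (3/27)·170 + (4/27)·6 + (11/27)·6 + (9/27)·(-5) = 185/9
Fair fee = E[payout] = 185/9 ≈ $20.56

$20.56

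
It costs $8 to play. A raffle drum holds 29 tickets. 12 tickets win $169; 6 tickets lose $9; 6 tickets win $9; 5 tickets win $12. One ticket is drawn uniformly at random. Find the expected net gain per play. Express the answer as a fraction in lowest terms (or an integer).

E[payout] = (12/29)·169 + (6/29)·(-9) + (6/29)·9 + (5/29)·12 = 72
Expected profit = 72 − 8 = 64

$64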